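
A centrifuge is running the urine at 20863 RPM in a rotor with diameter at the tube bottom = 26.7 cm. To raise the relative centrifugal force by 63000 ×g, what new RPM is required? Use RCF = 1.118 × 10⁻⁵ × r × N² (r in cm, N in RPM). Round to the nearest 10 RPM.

r = 26.7 / 2 = 13.35 cm
Current RCF = 1.118 × 10⁻⁵ × 13.35 × (20863)² = 1.118 × 10⁻⁵ × 13.35 × 435,264,769 ≈ 64,964.6 × g
Target RCF = 64,964.6 + 63,000 = 127,964.6 × g
N² = 127,964.6 / (14.9253 × 10⁻⁵) = 857,367,021
N ≈ √857,367,021 ≈ 29,280.8

N₂ ≈ 29280 RPM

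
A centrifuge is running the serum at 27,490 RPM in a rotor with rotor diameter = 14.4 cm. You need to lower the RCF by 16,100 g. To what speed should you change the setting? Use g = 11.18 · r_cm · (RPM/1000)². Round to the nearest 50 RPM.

23550 RPM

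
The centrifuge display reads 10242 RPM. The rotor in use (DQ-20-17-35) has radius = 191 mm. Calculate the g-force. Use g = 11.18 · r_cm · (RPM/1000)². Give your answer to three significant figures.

RCF ≈ 22400 ×g

r = 191 mm = 19.1 cm
RCF = 11.18 × 19.1 × (10.242)² = 11.18 × 19.1 × 104.898564 ≈ 22,399.8 × g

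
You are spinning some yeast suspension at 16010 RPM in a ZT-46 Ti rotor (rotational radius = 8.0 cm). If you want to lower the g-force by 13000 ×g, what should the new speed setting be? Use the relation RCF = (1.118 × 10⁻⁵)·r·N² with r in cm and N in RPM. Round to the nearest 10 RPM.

N₂ ≈ 10530 RPM

Current RCF = 1.118 × 10⁻⁵ × 8 × (16010)² = 1.118 × 10⁻⁵ × 8 × 256,320,100 ≈ 22,925.3 × g
Target RCF = 22,925.3 − 13,000 = 9,925.3 × g
N² = 9,925.3 / (8.944 × 10⁻⁵) = 110,971,601
N ≈ √110,971,601 ≈ 10,534.3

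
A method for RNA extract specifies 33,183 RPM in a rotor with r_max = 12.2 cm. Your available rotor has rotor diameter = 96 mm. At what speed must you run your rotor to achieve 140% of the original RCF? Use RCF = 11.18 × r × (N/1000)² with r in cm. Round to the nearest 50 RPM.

RCF_original = 11.18 × 12.2 × (33.183)² = 11.18 × 12.2 × 1,101.111489 ≈ 150,187.2 × g
Target RCF = 1.4 × 150,187.2 ≈ 210,262.1 × g
Your rotor: r = 96 mm / 2 = 48 mm = 4.8 cm
210,262.1 = 11.18 × 4.8 × (N/1000)²
(N/1000)² = 210,262.1 / 53.664 = 3918.122
N = 1000 × √3918.122 ≈ 62,594.9

≈ 62600 RPM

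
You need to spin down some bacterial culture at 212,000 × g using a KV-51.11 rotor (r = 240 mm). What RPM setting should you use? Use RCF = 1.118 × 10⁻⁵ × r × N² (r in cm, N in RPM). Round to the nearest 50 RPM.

r = 240 mm = 24.0 cm
RCF = 1.118 × 10⁻⁵ × r × N²
212,000 = 1.118 × 10⁻⁵ × 24 × N²
N² = 212,000 / (26.832 × 10⁻⁵) = 790,101,371
N ≈ √790,101,371 ≈ 28,108.7

N ≈ 28100 RPM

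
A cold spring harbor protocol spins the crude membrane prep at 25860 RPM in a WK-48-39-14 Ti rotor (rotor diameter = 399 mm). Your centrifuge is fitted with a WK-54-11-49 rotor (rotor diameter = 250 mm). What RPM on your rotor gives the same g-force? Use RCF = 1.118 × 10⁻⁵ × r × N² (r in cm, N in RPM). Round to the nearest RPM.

32670 RPM

Original rotor: r = 399 mm / 2 = 199.5 mm = 19.95 cm
RCF = 1.118 × 10⁻⁵ × r × N²
RCF_original = 1.118 × 10⁻⁵ × 19.95 × (25860)² = 1.118 × 10⁻⁵ × 19.95 × 668,739,600 ≈ 149,156.3 × g
Your rotor: r = 250 mm / 2 = 125 mm = 12.5 cm
149,156.3 = 1.118 × 10⁻⁵ × 12.5 × N²
N² = 149,156.3 / (13.975 × 10⁻⁵) = 1,067,308,050
N ≈ √1,067,308,050 ≈ 32,669.7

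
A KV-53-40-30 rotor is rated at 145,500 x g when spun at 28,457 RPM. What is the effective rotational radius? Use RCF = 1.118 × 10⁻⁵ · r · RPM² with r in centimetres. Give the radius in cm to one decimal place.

145500 = 1.118 × 10⁻⁵ × r × (28457)²
r = 145500 / (1.118 × 10⁻⁵ × 809,800,849) = 145500 / 9053.573 ≈ 16.071 cm

16.1 cm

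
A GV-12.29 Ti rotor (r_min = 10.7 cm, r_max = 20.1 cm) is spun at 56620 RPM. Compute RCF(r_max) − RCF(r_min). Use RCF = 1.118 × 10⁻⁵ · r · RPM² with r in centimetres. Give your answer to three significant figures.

ΔRCF ≈ 337000 g

RCF_max = 1.118 × 10⁻⁵ × 20.1 × (56620)² = 1.118 × 10⁻⁵ × 20.1 × 3,205,824,400 ≈ 720,406.4 × g
RCF_min = 1.118 × 10⁻⁵ × 10.7 × (56620)² = 1.118 × 10⁻⁵ × 10.7 × 3,205,824,400 ≈ 383,499.9 × g
ΔRCF = 720,406.4 − 383,499.9 = 336,906.5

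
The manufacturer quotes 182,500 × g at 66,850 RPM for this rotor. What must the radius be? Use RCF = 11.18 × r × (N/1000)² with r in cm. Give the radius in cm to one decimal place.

3.7 cm

182500 = 11.18 × r × (66.85)²
r = 182500 / (11.18 × 4468.9225) = 182500 / 49962.55 ≈ 3.653 cm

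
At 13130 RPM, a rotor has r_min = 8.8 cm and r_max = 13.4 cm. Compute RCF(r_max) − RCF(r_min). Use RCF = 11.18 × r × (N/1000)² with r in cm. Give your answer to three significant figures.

ΔRCF ≈ 8870 × g

RCF_max = 11.18 × 13.4 × (13.13)² = 11.18 × 13.4 × 172.3969 ≈ 25,827.1 × g
RCF_min = 11.18 × 8.8 × (13.13)² = 11.18 × 8.8 × 172.3969 ≈ 16,961.1 × g
ΔRCF = 25,827.1 − 16,961.1 = 8,866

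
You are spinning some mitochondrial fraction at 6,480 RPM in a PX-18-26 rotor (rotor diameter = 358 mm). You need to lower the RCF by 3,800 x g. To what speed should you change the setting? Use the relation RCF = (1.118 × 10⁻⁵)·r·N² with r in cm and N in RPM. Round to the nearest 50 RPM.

≈ 4800 RPM

r = 358 mm / 2 = 179 mm = 17.9 cm
Current RCF = 1.118 × 10⁻⁵ × 17.9 × (6480)² = 1.118 × 10⁻⁵ × 17.9 × 41,990,400 ≈ 8,403.2 × g
Target RCF = 8,403.2 − 3,800 = 4,603.2 × g
N² = 4,603.2 / (20.0122 × 10⁻⁵) = 23,001,969
N ≈ √23,001,969 ≈ 4,796.0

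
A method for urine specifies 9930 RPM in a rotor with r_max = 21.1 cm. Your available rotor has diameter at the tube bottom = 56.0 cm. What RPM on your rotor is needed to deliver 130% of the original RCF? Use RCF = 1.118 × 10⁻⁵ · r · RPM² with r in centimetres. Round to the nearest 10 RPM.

9830 RPM

RCF_original = 1.118 × 10⁻⁵ × 21.1 × (9930)² = 1.118 × 10⁻⁵ × 21.1 × 98,604,900 ≈ 23,260.7 × g
Target RCF = 1.3 × 23,260.7 ≈ 30,238.9 × g
Your rotor: r = 56.0 / 2 = 28 cm
30,238.9 = 1.118 × 10⁻⁵ × 28 × N²
N² = 30,238.9 / (31.304 × 10⁻⁵) = 96,597,559
N ≈ √96,597,559 ≈ 9,828.4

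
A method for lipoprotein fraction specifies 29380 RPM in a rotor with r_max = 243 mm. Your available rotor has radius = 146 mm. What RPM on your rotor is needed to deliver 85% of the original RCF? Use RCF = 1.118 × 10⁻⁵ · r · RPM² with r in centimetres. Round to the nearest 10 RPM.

≈ 34950 RPM

Original rotor: r = 243 mm = 24.3 cm
RCF = 1.118 × 10⁻⁵ × r × N²
RCF_original = 1.118 × 10⁻⁵ × 24.3 × (29380)² = 1.118 × 10⁻⁵ × 24.3 × 863,184,400 ≈ 234,504.8 × g
Target RCF = 0.85 × 234,504.8 ≈ 199,329.1 × g
Your rotor: r = 146 mm = 14.6 cm
199,329.1 = 1.118 × 10⁻⁵ × 14.6 × N²
N² = 199,329.1 / (16.3228 × 10⁻⁵) = 1,221,169,775
N ≈ √1,221,169,775 ≈ 34,945.2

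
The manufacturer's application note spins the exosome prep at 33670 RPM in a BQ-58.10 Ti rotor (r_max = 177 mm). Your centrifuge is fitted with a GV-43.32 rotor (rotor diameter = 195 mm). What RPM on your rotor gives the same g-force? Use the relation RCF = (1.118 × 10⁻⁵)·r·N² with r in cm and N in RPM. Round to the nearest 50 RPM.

Original rotor: r = 177 mm = 17.7 cm
RCF_original = 1.118 × 10⁻⁵ × 17.7 × (33670)² = 1.118 × 10⁻⁵ × 17.7 × 1,133,668,900 ≈ 224,337.2 × g
Your rotor: r = 195 mm / 2 = 97.5 mm = 9.75 cm
224,337.2 = 1.118 × 10⁻⁵ × 9.75 × N²
N² = 224,337.2 / (10.9005 × 10⁻⁵) = 2,058,045,044
N ≈ √2,058,045,044 ≈ 45,365.7

≈ 45350 RPM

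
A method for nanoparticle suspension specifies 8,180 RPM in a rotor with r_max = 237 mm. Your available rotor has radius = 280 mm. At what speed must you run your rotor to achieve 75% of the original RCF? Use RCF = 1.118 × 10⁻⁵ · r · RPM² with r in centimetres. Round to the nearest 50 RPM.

6500 RPM

Original rotor: r = 237 mm = 23.7 cm
RCF = 1.118 × 10⁻⁵ × r × N²
RCF_original = 1.118 × 10⁻⁵ × 23.7 × (8180)² = 1.118 × 10⁻⁵ × 23.7 × 66,912,400 ≈ 17,729.5 × g
Target RCF = 0.75 × 17,729.5 ≈ 13,297.1 × g
Your rotor: r = 280 mm = 28.0 cm
13,297.1 = 1.118 × 10⁻⁵ × 28 × N²
N² = 13,297.1 / (31.304 × 10⁻⁵) = 42,477,319
N ≈ √42,477,319 ≈ 6,517.5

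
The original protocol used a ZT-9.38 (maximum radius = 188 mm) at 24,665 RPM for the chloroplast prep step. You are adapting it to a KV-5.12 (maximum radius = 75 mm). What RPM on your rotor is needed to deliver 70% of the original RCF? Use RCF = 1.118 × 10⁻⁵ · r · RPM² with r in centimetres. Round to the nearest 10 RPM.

32670 RPM

Original rotor: r = 188 mm = 18.8 cm
RCF = 1.118 × 10⁻⁵ × r × N²
RCF_original = 1.118 × 10⁻⁵ × 18.8 × (24665)² = 1.118 × 10⁻⁵ × 18.8 × 608,362,225 ≈ 127,868 × g
Target RCF = 0.7 × 127,868 ≈ 89,507.6 × g
Your rotor: r = 75 mm = 7.5 cm
89,507.6 = 1.118 × 10⁻⁵ × 7.5 × N²
N² = 89,507.6 / (8.385 × 10⁻⁵) = 1,067,472,868
N ≈ √1,067,472,868 ≈ 32,672.2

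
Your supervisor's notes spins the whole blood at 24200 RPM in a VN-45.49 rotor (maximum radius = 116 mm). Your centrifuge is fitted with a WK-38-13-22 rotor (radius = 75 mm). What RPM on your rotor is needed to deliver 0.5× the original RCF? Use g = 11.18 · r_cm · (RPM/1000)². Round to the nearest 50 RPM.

Original rotor: r = 116 mm = 11.6 cm
RCF_original = 11.18 × 11.6 × (24.2)² = 11.18 × 11.6 × 585.64 ≈ 75,950.5 × g
Target RCF = 0.5 × 75,950.5 ≈ 37,975.2 × g
Your rotor: r = 75 mm = 7.5 cm
37,975.2 = 11.18 × 7.5 × (N/1000)²
(N/1000)² = 37,975.2 / 83.85 = 452.8945
N = 1000 × √452.8945 ≈ 21,281.3

21300 RPM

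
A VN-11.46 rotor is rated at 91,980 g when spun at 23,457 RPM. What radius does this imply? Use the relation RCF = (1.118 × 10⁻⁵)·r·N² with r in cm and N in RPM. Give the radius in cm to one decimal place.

r ≈ 15.0 cm

91980 = 1.118 × 10⁻⁵ × r × (23457)²
r = 91980 / (1.118 × 10⁻⁵ × 550,230,849) = 91980 / 6151.581 ≈ 14.952 cm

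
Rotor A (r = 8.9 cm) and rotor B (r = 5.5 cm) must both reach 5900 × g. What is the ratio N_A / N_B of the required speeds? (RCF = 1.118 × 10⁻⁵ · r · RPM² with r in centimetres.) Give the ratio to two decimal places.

0.79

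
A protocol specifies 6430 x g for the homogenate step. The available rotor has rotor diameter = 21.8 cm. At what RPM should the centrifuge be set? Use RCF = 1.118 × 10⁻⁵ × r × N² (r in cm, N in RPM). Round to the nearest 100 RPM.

N ≈ 7300 RPM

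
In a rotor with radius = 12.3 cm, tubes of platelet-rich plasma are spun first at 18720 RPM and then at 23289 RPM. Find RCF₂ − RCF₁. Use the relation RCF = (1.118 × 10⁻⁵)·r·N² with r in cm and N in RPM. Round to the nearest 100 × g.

≈ 26400 × g

RCF₁ = 1.118 × 10⁻⁵ × 12.3 × (18720)² = 1.118 × 10⁻⁵ × 12.3 × 350,438,400 ≈ 48,190.2 × g
RCF₂ = 1.118 × 10⁻⁵ × 12.3 × (23289)² = 1.118 × 10⁻⁵ × 12.3 × 542,377,521 ≈ 74,584.5 × g
Increase = 74,584.5 − 48,190.2 = 26,394.3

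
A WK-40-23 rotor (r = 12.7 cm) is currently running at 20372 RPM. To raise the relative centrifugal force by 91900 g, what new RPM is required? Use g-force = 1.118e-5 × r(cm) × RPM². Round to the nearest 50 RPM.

Current RCF = 1.118 × 10⁻⁵ × 12.7 × (20372)² = 1.118 × 10⁻⁵ × 12.7 × 415,018,384 ≈ 58,926.8 × g
Target RCF = 58,926.8 + 91,900 = 150,826.8 × g
N² = 150,826.8 / (14.1986 × 10⁻⁵) = 1,062,265,294
N ≈ √1,062,265,294 ≈ 32,592.4

32600 RPM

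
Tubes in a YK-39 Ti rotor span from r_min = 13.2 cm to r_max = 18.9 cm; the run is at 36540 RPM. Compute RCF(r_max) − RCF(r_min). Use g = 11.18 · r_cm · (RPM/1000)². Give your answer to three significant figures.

RCF_max = 11.18 × 18.9 × (36.54)² = 11.18 × 18.9 × 1,335.1716 ≈ 282,124.4 × g
RCF_min = 11.18 × 13.2 × (36.54)² = 11.18 × 13.2 × 1,335.1716 ≈ 197,039.3 × g
ΔRCF = 282,124.4 − 197,039.3 = 85,085.1

ΔRCF ≈ 85100 x g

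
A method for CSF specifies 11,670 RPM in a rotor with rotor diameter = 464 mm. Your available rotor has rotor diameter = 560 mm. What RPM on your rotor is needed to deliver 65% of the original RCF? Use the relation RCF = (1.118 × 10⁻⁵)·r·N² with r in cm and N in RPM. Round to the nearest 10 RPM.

Original rotor: r = 464 mm / 2 = 232 mm = 23.2 cm
RCF = 1.118 × 10⁻⁵ × r × N²
RCF_original = 1.118 × 10⁻⁵ × 23.2 × (11670)² = 1.118 × 10⁻⁵ × 23.2 × 136,188,900 ≈ 35,324.1 × g
Target RCF = 0.65 × 35,324.1 ≈ 22,960.7 × g
Your rotor: r = 560 mm / 2 = 280 mm = 28 cm
22,960.7 = 1.118 × 10⁻⁵ × 28 × N²
N² = 22,960.7 / (31.304 × 10⁻⁵) = 73,347,496
N ≈ √73,347,496 ≈ 8,564.3

≈ 8560 RPM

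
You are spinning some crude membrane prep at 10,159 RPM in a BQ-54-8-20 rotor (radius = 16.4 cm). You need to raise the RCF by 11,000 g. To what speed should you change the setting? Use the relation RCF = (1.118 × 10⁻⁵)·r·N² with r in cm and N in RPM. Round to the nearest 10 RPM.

12770 RPM

Current RCF = 1.118 × 10⁻⁵ × 16.4 × (10159)² = 1.118 × 10⁻⁵ × 16.4 × 103,205,281 ≈ 18,922.9 × g
Target RCF = 18,922.9 + 11,000 = 29,922.9 × g
N² = 29,922.9 / (18.3352 × 10⁻⁵) = 163,199,202
N ≈ √163,199,202 ≈ 12,774.9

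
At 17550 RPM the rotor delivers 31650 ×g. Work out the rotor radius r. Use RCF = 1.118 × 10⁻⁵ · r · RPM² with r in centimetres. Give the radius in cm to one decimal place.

RCF = 1.118 × 10⁻⁵ × r × N²
31650 = 1.118 × 10⁻⁵ × r × (17550)²
r = 31650 / (1.118 × 10⁻⁵ × 308,002,500) = 31650 / 3443.468 ≈ 9.191 cm

r ≈ 9.2 cm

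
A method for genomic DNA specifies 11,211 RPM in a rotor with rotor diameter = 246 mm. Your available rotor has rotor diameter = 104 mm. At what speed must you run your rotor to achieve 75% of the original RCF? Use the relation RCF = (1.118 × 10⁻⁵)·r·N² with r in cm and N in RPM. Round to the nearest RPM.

14932 RPM

Original rotor: r = 246 mm / 2 = 123 mm = 12.3 cm
RCF_original = 1.118 × 10⁻⁵ × 12.3 × (11211)² = 1.118 × 10⁻⁵ × 12.3 × 125,686,521 ≈ 17,283.7 × g
Target RCF = 0.75 × 17,283.7 ≈ 12,962.8 × g
Your rotor: r = 104 mm / 2 = 52 mm = 5.2 cm
12,962.8 = 1.118 × 10⁻⁵ × 5.2 × N²
N² = 12,962.8 / (5.8136 × 10⁻⁵) = 222,973,717
N ≈ √222,973,717 ≈ 14,932.3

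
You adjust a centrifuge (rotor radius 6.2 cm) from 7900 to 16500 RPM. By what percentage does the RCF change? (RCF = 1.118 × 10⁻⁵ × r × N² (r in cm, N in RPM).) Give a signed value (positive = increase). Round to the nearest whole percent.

+336%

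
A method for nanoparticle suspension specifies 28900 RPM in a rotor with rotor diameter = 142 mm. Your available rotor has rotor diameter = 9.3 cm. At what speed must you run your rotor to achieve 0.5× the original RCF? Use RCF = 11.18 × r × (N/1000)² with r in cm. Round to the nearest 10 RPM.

Original rotor: r = 142 mm / 2 = 71 mm = 7.1 cm
RCF_original = 11.18 × 7.1 × (28.9)² = 11.18 × 7.1 × 835.21 ≈ 66,297.3 × g
Target RCF = 0.5 × 66,297.3 ≈ 33,148.7 × g
Your rotor: r = 9.3 / 2 = 4.65 cm
33,148.7 = 11.18 × 4.65 × (N/1000)²
(N/1000)² = 33,148.7 / 51.987 = 637.6344
N = 1000 × √637.6344 ≈ 25,251.4

≈ 25250 RPM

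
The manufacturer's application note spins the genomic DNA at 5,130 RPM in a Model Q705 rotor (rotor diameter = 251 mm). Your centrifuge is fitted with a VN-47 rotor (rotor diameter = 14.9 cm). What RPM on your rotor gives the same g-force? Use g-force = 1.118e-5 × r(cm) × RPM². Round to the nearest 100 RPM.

Original rotor: r = 251 mm / 2 = 125.5 mm = 12.55 cm
RCF = 1.118 × 10⁻⁵ × r × N²
RCF_original = 1.118 × 10⁻⁵ × 12.55 × (5130)² = 1.118 × 10⁻⁵ × 12.55 × 26,316,900 ≈ 3,692.5 × g
Your rotor: r = 14.9 / 2 = 7.45 cm
3,692.5 = 1.118 × 10⁻⁵ × 7.45 × N²
N² = 3,692.5 / (8.3291 × 10⁻⁵) = 44,332,521
N ≈ √44,332,521 ≈ 6,658.3

6700 RPM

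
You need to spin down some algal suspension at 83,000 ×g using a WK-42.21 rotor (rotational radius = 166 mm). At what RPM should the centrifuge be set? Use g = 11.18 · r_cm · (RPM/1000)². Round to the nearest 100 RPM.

N ≈ 21100 RPM

r = 166 mm = 16.6 cm
RCF = 11.18 × r × (N/1000)²
83,000 = 11.18 × 16.6 × (N/1000)²
(N/1000)² = 83,000 / 185.588 = 447.2272
N = 1000 × √447.2272 ≈ 21,147.7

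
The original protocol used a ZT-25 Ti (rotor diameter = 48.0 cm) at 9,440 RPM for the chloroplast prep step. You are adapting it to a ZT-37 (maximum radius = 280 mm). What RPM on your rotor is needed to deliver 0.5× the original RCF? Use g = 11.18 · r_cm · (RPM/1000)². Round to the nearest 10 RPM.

Original rotor: r = 48.0 / 2 = 24 cm
RCF = 11.18 × r × (N/1000)²
RCF_original = 11.18 × 24 × (9.44)² = 11.18 × 24 × 89.1136 ≈ 23,911 × g
Target RCF = 0.5 × 23,911 ≈ 11,955.5 × g
Your rotor: r = 280 mm = 28.0 cm
11,955.5 = 11.18 × 28 × (N/1000)²
(N/1000)² = 11,955.5 / 313.04 = 38.1916
N = 1000 × √38.1916 ≈ 6,179.9

≈ 6180 RPM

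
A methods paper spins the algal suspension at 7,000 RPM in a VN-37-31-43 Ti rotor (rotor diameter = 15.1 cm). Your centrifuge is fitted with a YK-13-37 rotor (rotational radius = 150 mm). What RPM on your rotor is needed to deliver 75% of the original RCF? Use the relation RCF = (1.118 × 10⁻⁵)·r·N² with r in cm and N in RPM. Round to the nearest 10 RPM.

Original rotor: r = 15.1 / 2 = 7.55 cm
RCF_original = 1.118 × 10⁻⁵ × 7.55 × (7000)² = 1.118 × 10⁻⁵ × 7.55 × 49,000,000 ≈ 4,136 × g
Target RCF = 0.75 × 4,136 ≈ 3,102 × g
Your rotor: r = 150 mm = 15.0 cm
3,102 = 1.118 × 10⁻⁵ × 15 × N²
N² = 3,102 / (16.77 × 10⁻⁵) = 18,497,317
N ≈ √18,497,317 ≈ 4,300.9

≈ 4300 RPM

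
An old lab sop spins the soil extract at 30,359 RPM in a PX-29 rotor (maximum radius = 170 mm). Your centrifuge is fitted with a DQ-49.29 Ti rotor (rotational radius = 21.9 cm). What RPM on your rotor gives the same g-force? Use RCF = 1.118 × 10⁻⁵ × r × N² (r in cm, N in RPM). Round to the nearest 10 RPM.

Original rotor: r = 170 mm = 17.0 cm
RCF_original = 1.118 × 10⁻⁵ × 17 × (30359)² = 1.118 × 10⁻⁵ × 17 × 921,668,881 ≈ 175,172.4 × g
175,172.4 = 1.118 × 10⁻⁵ × 21.9 × N²
N² = 175,172.4 / (24.4842 × 10⁻⁵) = 715,450,781
N ≈ √715,450,781 ≈ 26,747.9

26750 RPM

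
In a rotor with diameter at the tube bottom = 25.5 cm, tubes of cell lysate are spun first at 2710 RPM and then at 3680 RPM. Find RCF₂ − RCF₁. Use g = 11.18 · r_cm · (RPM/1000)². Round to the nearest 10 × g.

r = 25.5 / 2 = 12.75 cm
RCF₁ = 11.18 × 12.75 × (2.71)² = 11.18 × 12.75 × 7.3441 ≈ 1,046.9 × g
RCF₂ = 11.18 × 12.75 × (3.68)² = 11.18 × 12.75 × 13.5424 ≈ 1,930.4 × g
Increase = 1,930.4 − 1,046.9 = 883.5

≈ 880 x g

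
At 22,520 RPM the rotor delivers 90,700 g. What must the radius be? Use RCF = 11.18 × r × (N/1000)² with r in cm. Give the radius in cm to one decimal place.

16.0 cm

90700 = 11.18 × r × (22.52)²
r = 90700 / (11.18 × 507.1504) = 90700 / 5669.941 ≈ 15.997 cm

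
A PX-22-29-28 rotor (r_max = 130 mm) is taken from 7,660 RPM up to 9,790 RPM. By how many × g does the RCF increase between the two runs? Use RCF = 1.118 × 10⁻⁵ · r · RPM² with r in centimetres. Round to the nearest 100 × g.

≈ 5400 × g

r = 130 mm = 13.0 cm
RCF₁ = 1.118 × 10⁻⁵ × 13 × (7660)² = 1.118 × 10⁻⁵ × 13 × 58,675,600 ≈ 8,527.9 × g
RCF₂ = 1.118 × 10⁻⁵ × 13 × (9790)² = 1.118 × 10⁻⁵ × 13 × 95,844,100 ≈ 13,930 × g
Increase = 13,930 − 8,527.9 = 5,402.1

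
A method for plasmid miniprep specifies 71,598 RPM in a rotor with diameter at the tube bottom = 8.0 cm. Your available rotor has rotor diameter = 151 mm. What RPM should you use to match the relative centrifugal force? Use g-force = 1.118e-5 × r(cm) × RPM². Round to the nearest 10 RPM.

52110 RPM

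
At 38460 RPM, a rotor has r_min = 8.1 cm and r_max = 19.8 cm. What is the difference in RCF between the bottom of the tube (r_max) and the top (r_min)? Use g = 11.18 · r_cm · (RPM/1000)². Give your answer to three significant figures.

ΔRCF = 11.18 × (r_max − r_min) × (N/1000)² = 11.18 × 11.7 × 1,479.1716 ≈ 193,484.5

ΔRCF ≈ 193000 g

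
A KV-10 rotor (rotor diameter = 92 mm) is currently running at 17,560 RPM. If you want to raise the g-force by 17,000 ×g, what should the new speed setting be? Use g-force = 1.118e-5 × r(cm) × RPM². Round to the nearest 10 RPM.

r = 92 mm / 2 = 46 mm = 4.6 cm
Current RCF = 1.118 × 10⁻⁵ × 4.6 × (17560)² = 1.118 × 10⁻⁵ × 4.6 × 308,353,600 ≈ 15,858 × g
Target RCF = 15,858 + 17,000 = 32,858 × g
N² = 32,858 / (5.1428 × 10⁻⁵) = 638,912,655
N ≈ √638,912,655 ≈ 25,276.7

25280 RPM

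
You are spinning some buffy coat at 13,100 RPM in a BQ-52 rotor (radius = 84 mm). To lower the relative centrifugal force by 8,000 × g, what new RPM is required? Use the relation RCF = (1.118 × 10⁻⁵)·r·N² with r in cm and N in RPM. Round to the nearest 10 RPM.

r = 84 mm = 8.4 cm
Current RCF = 1.118 × 10⁻⁵ × 8.4 × (13100)² = 1.118 × 10⁻⁵ × 8.4 × 171,610,000 ≈ 16,116.2 × g
Target RCF = 16,116.2 − 8,000 = 8,116.2 × g
N² = 8,116.2 / (9.3912 × 10⁻⁵) = 86,423,460
N ≈ √86,423,460 ≈ 9,296.4

9300 RPM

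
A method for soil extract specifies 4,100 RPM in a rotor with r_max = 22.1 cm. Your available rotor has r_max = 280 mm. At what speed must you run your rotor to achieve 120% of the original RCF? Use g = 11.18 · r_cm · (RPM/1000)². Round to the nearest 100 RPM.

≈ 4000 RPM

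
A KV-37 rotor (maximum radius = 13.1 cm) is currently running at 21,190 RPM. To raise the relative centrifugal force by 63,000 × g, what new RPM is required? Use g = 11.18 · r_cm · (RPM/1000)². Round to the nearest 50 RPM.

29650 RPM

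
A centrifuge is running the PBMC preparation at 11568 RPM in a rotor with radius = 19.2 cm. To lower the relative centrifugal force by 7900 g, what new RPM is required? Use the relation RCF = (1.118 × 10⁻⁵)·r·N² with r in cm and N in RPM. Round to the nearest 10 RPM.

≈ 9850 RPM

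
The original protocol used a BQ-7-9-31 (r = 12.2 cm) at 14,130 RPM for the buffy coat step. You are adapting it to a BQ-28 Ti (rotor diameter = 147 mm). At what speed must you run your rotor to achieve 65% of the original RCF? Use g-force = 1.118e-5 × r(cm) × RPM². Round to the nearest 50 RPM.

RCF_original = 1.118 × 10⁻⁵ × 12.2 × (14130)² = 1.118 × 10⁻⁵ × 12.2 × 199,656,900 ≈ 27,232.4 × g
Target RCF = 0.65 × 27,232.4 ≈ 17,701.1 × g
Your rotor: r = 147 mm / 2 = 73.5 mm = 7.35 cm
17,701.1 = 1.118 × 10⁻⁵ × 7.35 × N²
N² = 17,701.1 / (8.2173 × 10⁻⁵) = 215,412,605
N ≈ √215,412,605 ≈ 14,676.9

≈ 14700 RPM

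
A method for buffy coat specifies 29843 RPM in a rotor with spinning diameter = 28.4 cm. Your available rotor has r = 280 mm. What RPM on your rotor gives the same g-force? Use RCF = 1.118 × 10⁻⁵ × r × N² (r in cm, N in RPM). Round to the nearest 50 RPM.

≈ 21250 RPM

Original rotor: r = 28.4 / 2 = 14.2 cm
RCF_original = 1.118 × 10⁻⁵ × 14.2 × (29843)² = 1.118 × 10⁻⁵ × 14.2 × 890,604,649 ≈ 141,388.8 × g
Your rotor: r = 280 mm = 28.0 cm
141,388.8 = 1.118 × 10⁻⁵ × 28 × N²
N² = 141,388.8 / (31.304 × 10⁻⁵) = 451,663,685
N ≈ √451,663,685 ≈ 21,252.4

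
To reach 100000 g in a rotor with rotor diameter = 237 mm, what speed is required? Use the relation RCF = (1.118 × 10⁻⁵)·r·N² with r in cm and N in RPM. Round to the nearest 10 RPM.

≈ 27470 RPM

r = 237 mm / 2 = 118.5 mm = 11.85 cm
100,000 = 1.118 × 10⁻⁵ × 11.85 × N²
N² = 100,000 / (13.2483 × 10⁻⁵) = 754,813,825
N ≈ √754,813,825 ≈ 27,473.9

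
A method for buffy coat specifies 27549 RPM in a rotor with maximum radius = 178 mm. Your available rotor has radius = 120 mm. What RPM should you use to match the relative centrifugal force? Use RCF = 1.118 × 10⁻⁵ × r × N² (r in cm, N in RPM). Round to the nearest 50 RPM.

Original rotor: r = 178 mm = 17.8 cm
RCF = 1.118 × 10⁻⁵ × r × N²
RCF_original = 1.118 × 10⁻⁵ × 17.8 × (27549)² = 1.118 × 10⁻⁵ × 17.8 × 758,947,401 ≈ 151,033.6 × g
Your rotor: r = 120 mm = 12.0 cm
151,033.6 = 1.118 × 10⁻⁵ × 12 × N²
N² = 151,033.6 / (13.416 × 10⁻⁵) = 1,125,772,212
N ≈ √1,125,772,212 ≈ 33,552.5

≈ 33550 RPM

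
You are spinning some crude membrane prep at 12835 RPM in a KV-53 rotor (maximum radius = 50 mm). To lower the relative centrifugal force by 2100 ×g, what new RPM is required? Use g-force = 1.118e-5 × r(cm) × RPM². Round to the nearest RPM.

N₂ ≈ 11277 RPM

r = 50 mm = 5.0 cm
Current RCF = 1.118 × 10⁻⁵ × 5 × (12835)² = 1.118 × 10⁻⁵ × 5 × 164,737,225 ≈ 9,208.8 × g
Target RCF = 9,208.8 − 2,100 = 7,108.8 × g
N² = 7,108.8 / (5.59 × 10⁻⁵) = 127,169,946
N ≈ √127,169,946 ≈ 11,277.0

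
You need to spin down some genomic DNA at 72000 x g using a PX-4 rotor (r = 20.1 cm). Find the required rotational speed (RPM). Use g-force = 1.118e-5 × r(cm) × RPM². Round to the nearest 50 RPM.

72,000 = 1.118 × 10⁻⁵ × 20.1 × N²
N² = 72,000 / (22.4718 × 10⁻⁵) = 320,401,570
N ≈ √320,401,570 ≈ 17,899.8

17900 RPM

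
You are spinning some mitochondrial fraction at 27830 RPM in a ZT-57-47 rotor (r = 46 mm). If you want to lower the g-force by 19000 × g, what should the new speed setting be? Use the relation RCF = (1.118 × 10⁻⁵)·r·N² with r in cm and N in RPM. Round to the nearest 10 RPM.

r = 46 mm = 4.6 cm
Current RCF = 1.118 × 10⁻⁵ × 4.6 × (27830)² = 1.118 × 10⁻⁵ × 4.6 × 774,508,900 ≈ 39,831.4 × g
Target RCF = 39,831.4 − 19,000 = 20,831.4 × g
N² = 20,831.4 / (5.1428 × 10⁻⁵) = 405,059,501
N ≈ √405,059,501 ≈ 20,126.1

≈ 20130 RPM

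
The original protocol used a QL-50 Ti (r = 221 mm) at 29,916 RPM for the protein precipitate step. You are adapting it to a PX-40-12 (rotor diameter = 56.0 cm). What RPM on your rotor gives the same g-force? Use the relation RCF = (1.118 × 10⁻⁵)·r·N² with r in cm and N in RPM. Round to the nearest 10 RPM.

≈ 26580 RPM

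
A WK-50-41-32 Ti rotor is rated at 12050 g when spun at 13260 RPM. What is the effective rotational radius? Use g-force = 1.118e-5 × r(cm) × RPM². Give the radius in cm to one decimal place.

12050 = 1.118 × 10⁻⁵ × r × (13260)²
r = 12050 / (1.118 × 10⁻⁵ × 175,827,600) = 12050 / 1965.753 ≈ 6.130 cm

r ≈ 6.1 cm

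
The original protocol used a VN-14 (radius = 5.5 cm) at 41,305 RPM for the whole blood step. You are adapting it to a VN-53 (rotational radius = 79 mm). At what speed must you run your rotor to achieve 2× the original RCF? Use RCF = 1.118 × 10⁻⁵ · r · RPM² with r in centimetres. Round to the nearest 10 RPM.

≈ 48740 RPM

RCF_original = 1.118 × 10⁻⁵ × 5.5 × (41305)² = 1.118 × 10⁻⁵ × 5.5 × 1,706,103,025 ≈ 104,908.3 × g
Target RCF = 2 × 104,908.3 ≈ 209,816.6 × g
Your rotor: r = 79 mm = 7.9 cm
209,816.6 = 1.118 × 10⁻⁵ × 7.9 × N²
N² = 209,816.6 / (8.8322 × 10⁻⁵) = 2,375,587,056
N ≈ √2,375,587,056 ≈ 48,740.0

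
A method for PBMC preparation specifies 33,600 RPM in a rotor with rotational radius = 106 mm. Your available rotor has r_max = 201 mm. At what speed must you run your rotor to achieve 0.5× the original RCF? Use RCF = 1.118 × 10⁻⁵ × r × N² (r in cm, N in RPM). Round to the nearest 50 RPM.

Original rotor: r = 106 mm = 10.6 cm
RCF = 1.118 × 10⁻⁵ × r × N²
RCF_original = 1.118 × 10⁻⁵ × 10.6 × (33600)² = 1.118 × 10⁻⁵ × 10.6 × 1,128,960,000 ≈ 133,790.8 × g
Target RCF = 0.5 × 133,790.8 ≈ 66,895.4 × g
Your rotor: r = 201 mm = 20.1 cm
66,895.4 = 1.118 × 10⁻⁵ × 20.1 × N²
N² = 66,895.4 / (22.4718 × 10⁻⁵) = 297,685,989
N ≈ √297,685,989 ≈ 17,253.6

17250 RPM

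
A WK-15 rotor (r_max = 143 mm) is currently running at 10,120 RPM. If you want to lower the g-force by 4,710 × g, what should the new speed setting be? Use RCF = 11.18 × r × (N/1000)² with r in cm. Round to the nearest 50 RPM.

r = 143 mm = 14.3 cm
Current RCF = 11.18 × 14.3 × (10.12)² = 11.18 × 14.3 × 102.4144 ≈ 16,373.4 × g
Target RCF = 16,373.4 − 4,710 = 11,663.4 × g
(N/1000)² = 11,663.4 / 159.874 = 72.9537
N = 1000 × √72.9537 ≈ 8,541.3

≈ 8550 RPM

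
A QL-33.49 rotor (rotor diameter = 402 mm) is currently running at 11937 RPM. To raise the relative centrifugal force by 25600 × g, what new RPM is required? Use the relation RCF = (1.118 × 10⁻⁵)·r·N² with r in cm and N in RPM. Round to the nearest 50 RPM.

≈ 16000 RPM

r = 402 mm / 2 = 201 mm = 20.1 cm
Current RCF = 1.118 × 10⁻⁵ × 20.1 × (11937)² = 1.118 × 10⁻⁵ × 20.1 × 142,491,969 ≈ 32,020.5 × g
Target RCF = 32,020.5 + 25,600 = 57,620.5 × g
N² = 57,620.5 / (22.4718 × 10⁻⁵) = 256,412,481
N ≈ √256,412,481 ≈ 16,012.9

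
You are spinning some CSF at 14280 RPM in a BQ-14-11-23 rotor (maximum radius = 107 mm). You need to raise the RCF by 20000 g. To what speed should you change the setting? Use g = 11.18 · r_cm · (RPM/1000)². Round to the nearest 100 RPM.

r = 107 mm = 10.7 cm
Current RCF = 11.18 × 10.7 × (14.28)² = 11.18 × 10.7 × 203.9184 ≈ 24,393.9 × g
Target RCF = 24,393.9 + 20,000 = 44,393.9 × g
(N/1000)² = 44,393.9 / 119.626 = 371.1058
N = 1000 × √371.1058 ≈ 19,264.1

19300 RPM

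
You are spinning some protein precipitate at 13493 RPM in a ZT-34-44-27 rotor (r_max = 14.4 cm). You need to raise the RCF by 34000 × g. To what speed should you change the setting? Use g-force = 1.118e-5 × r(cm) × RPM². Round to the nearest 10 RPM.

Current RCF = 1.118 × 10⁻⁵ × 14.4 × (13493)² = 1.118 × 10⁻⁵ × 14.4 × 182,061,049 ≈ 29,310.4 × g
Target RCF = 29,310.4 + 34,000 = 63,310.4 × g
N² = 63,310.4 / (16.0992 × 10⁻⁵) = 393,251,839
N ≈ √393,251,839 ≈ 19,830.6

≈ 19830 RPM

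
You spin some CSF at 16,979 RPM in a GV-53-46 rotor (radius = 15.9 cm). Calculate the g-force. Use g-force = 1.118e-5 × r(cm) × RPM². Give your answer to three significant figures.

RCF = 1.118 × 10⁻⁵ × 15.9 × (16979)² = 1.118 × 10⁻⁵ × 15.9 × 288,286,441 ≈ 51,246.4 × g

RCF ≈ 51200 ×g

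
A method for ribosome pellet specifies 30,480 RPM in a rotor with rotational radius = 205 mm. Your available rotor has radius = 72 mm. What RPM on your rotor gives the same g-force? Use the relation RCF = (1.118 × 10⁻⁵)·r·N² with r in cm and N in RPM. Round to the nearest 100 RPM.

≈ 51400 RPM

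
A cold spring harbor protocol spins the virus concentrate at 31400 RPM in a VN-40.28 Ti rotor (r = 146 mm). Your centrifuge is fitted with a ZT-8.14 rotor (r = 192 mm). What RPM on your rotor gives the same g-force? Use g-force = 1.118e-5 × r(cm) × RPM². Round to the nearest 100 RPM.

27400 RPM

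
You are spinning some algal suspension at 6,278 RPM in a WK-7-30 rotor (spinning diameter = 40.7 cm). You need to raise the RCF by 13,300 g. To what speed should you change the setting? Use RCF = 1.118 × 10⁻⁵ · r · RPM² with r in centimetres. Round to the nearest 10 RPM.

r = 40.7 / 2 = 20.35 cm
Current RCF = 1.118 × 10⁻⁵ × 20.35 × (6278)² = 1.118 × 10⁻⁵ × 20.35 × 39,413,284 ≈ 8,967 × g
Target RCF = 8,967 + 13,300 = 22,267 × g
N² = 22,267 / (22.7513 × 10⁻⁵) = 97,871,330
N ≈ √97,871,330 ≈ 9,893.0

N₂ ≈ 9890 RPM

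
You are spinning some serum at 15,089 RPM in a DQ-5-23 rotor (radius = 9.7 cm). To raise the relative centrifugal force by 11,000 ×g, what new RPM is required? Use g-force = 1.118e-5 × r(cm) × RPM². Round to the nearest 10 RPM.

Current RCF = 1.118 × 10⁻⁵ × 9.7 × (15089)² = 1.118 × 10⁻⁵ × 9.7 × 227,677,921 ≈ 24,690.8 × g
Target RCF = 24,690.8 + 11,000 = 35,690.8 × g
N² = 35,690.8 / (10.8446 × 10⁻⁵) = 329,111,263
N ≈ √329,111,263 ≈ 18,141.4

≈ 18140 RPM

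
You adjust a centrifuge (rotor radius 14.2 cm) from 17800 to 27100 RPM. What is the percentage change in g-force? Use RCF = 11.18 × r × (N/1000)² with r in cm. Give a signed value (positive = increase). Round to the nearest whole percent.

RCF ∝ N², so the ratio is (27100/17800)² = (1.522472)² = 2.3179.
Change = 2.3179 − 1 = +1.3179 → +131.8%.

+132%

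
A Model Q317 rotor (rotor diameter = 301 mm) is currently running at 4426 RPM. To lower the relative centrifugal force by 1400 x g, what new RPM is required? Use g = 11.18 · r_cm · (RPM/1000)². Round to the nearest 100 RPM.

≈ 3400 RPM

r = 301 mm / 2 = 150.5 mm = 15.05 cm
Current RCF = 11.18 × 15.05 × (4.426)² = 11.18 × 15.05 × 19.589476 ≈ 3,296.1 × g
Target RCF = 3,296.1 − 1,400 = 1,896.1 × g
(N/1000)² = 1,896.1 / 168.259 = 11.26894
N = 1000 × √11.26894 ≈ 3,356.9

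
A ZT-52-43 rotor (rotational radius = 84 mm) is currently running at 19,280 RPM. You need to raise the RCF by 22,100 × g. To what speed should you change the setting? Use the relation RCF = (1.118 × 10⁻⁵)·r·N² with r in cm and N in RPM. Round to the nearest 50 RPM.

≈ 24650 RPM

r = 84 mm = 8.4 cm
Current RCF = 1.118 × 10⁻⁵ × 8.4 × (19280)² = 1.118 × 10⁻⁵ × 8.4 × 371,718,400 ≈ 34,908.8 × g
Target RCF = 34,908.8 + 22,100 = 57,008.8 × g
N² = 57,008.8 / (9.3912 × 10⁻⁵) = 607,044,893
N ≈ √607,044,893 ≈ 24,638.3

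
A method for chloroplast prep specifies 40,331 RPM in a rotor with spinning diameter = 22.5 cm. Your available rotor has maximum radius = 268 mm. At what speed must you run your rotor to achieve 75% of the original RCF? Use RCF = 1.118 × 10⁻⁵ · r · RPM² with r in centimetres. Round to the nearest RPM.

≈ 22630 RPM

Original rotor: r = 22.5 / 2 = 11.25 cm
RCF_original = 1.118 × 10⁻⁵ × 11.25 × (40331)² = 1.118 × 10⁻⁵ × 11.25 × 1,626,589,561 ≈ 204,584.3 × g
Target RCF = 0.75 × 204,584.3 ≈ 153,438.2 × g
Your rotor: r = 268 mm = 26.8 cm
153,438.2 = 1.118 × 10⁻⁵ × 26.8 × N²
N² = 153,438.2 / (29.9624 × 10⁻⁵) = 512,102,502
N ≈ √512,102,502 ≈ 22,629.7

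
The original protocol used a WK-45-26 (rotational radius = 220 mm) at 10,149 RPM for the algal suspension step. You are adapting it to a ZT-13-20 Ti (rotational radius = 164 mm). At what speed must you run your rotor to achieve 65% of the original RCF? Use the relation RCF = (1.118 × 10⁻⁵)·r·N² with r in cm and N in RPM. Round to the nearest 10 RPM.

Original rotor: r = 220 mm = 22.0 cm
RCF = 1.118 × 10⁻⁵ × r × N²
RCF_original = 1.118 × 10⁻⁵ × 22 × (10149)² = 1.118 × 10⁻⁵ × 22 × 103,002,201 ≈ 25,334.4 × g
Target RCF = 0.65 × 25,334.4 ≈ 16,467.4 × g
Your rotor: r = 164 mm = 16.4 cm
16,467.4 = 1.118 × 10⁻⁵ × 16.4 × N²
N² = 16,467.4 / (18.3352 × 10⁻⁵) = 89,813,037
N ≈ √89,813,037 ≈ 9,477.0

9480 RPM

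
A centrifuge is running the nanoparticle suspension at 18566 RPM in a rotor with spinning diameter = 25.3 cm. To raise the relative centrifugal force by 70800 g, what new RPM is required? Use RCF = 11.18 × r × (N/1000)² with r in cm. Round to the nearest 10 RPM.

N₂ ≈ 29070 RPM

r = 25.3 / 2 = 12.65 cm
Current RCF = 11.18 × 12.65 × (18.566)² = 11.18 × 12.65 × 344.696356 ≈ 48,749.4 × g
Target RCF = 48,749.4 + 70,800 = 119,549.4 × g
(N/1000)² = 119,549.4 / 141.427 = 845.3082
N = 1000 × √845.3082 ≈ 29,074.2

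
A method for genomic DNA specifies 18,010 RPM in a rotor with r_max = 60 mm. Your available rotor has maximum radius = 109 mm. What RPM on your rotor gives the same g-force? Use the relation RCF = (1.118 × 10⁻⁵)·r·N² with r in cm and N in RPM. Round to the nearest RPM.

13362 RPM

Original rotor: r = 60 mm = 6.0 cm
RCF = 1.118 × 10⁻⁵ × r × N²
RCF_original = 1.118 × 10⁻⁵ × 6 × (18010)² = 1.118 × 10⁻⁵ × 6 × 324,360,100 ≈ 21,758.1 × g
Your rotor: r = 109 mm = 10.9 cm
21,758.1 = 1.118 × 10⁻⁵ × 10.9 × N²
N² = 21,758.1 / (12.1862 × 10⁻⁵) = 178,547,045
N ≈ √178,547,045 ≈ 13,362.1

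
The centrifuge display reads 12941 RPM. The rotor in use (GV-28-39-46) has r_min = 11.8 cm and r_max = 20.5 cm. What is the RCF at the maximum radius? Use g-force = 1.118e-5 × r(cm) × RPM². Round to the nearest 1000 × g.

Use r_max = 20.5 cm.
RCF = 1.118 × 10⁻⁵ × r × N²
RCF = 1.118 × 10⁻⁵ × 20.5 × (12941)² = 1.118 × 10⁻⁵ × 20.5 × 167,469,481 ≈ 38,382.3 × g

≈ 38000 x g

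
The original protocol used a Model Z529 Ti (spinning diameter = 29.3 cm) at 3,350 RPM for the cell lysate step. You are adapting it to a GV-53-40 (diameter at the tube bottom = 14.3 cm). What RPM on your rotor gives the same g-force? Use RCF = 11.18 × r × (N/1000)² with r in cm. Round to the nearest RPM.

Original rotor: r = 29.3 / 2 = 14.65 cm
RCF_original = 11.18 × 14.65 × (3.35)² = 11.18 × 14.65 × 11.2225 ≈ 1,838.1 × g
Your rotor: r = 14.3 / 2 = 7.15 cm
1,838.1 = 11.18 × 7.15 × (N/1000)²
(N/1000)² = 1,838.1 / 79.937 = 22.99436
N = 1000 × √22.99436 ≈ 4,795.2

≈ 4795 RPM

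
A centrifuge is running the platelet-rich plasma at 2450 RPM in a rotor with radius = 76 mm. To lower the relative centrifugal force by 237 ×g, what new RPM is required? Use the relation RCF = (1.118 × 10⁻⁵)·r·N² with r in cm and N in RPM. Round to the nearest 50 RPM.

r = 76 mm = 7.6 cm
Current RCF = 1.118 × 10⁻⁵ × 7.6 × (2450)² = 1.118 × 10⁻⁵ × 7.6 × 6,002,500 ≈ 510 × g
Target RCF = 510 − 237 = 273 × g
N² = 273 / (8.4968 × 10⁻⁵) = 3,212,974
N ≈ √3,212,974 ≈ 1,792.5

1800 RPM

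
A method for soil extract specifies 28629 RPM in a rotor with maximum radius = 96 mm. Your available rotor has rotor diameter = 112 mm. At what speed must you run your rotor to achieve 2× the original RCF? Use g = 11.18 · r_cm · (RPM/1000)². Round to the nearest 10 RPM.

Original rotor: r = 96 mm = 9.6 cm
RCF_original = 11.18 × 9.6 × (28.629)² = 11.18 × 9.6 × 819.619641 ≈ 87,968.1 × g
Target RCF = 2 × 87,968.1 ≈ 175,936.2 × g
Your rotor: r = 112 mm / 2 = 56 mm = 5.6 cm
175,936.2 = 11.18 × 5.6 × (N/1000)²
(N/1000)² = 175,936.2 / 62.608 = 2810.123
N = 1000 × √2810.123 ≈ 53,010.6

53010 RPM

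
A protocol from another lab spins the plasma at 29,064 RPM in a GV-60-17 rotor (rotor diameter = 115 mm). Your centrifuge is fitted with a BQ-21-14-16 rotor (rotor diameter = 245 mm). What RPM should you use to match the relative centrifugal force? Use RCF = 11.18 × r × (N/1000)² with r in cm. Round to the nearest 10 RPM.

19910 RPM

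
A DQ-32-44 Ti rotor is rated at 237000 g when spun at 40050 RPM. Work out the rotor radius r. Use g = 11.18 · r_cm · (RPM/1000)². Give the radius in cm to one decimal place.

≈ 13.2 cm

RCF = 11.18 × r × (N/1000)²
237000 = 11.18 × r × (40.05)²
r = 237000 / (11.18 × 1604.0025) = 237000 / 17932.75 ≈ 13.216 cm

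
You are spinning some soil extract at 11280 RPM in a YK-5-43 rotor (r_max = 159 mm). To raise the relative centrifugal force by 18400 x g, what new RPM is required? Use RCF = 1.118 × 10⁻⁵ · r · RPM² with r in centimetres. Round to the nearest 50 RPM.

≈ 15200 RPM

r = 159 mm = 15.9 cm
Current RCF = 1.118 × 10⁻⁵ × 15.9 × (11280)² = 1.118 × 10⁻⁵ × 15.9 × 127,238,400 ≈ 22,618.2 × g
Target RCF = 22,618.2 + 18,400 = 41,018.2 × g
N² = 41,018.2 / (17.7762 × 10⁻⁵) = 230,747,854
N ≈ √230,747,854 ≈ 15,190.4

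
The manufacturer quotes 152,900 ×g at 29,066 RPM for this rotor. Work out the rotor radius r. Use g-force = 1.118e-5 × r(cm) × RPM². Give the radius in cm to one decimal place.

152900 = 1.118 × 10⁻⁵ × r × (29066)²
r = 152900 / (1.118 × 10⁻⁵ × 844,832,356) = 152900 / 9445.226 ≈ 16.188 cm

≈ 16.2 cm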